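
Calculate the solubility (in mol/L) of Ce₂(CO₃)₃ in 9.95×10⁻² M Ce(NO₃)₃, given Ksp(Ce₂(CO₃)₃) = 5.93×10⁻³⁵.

6.05×10⁻¹² M

Ce₂(CO₃)₃(s) ⇌ 2 Ce³⁺(aq) + 3 CO₃²⁻(aq)
Let s be the solubility of Ce₂(CO₃)₃ here. The common ion gives [Ce³⁺] ≈ 9.95×10⁻² M, and [CO₃²⁻] = 3s.
Ksp = [Ce³⁺]^2[CO₃²⁻]^3 = (9.95×10⁻²)^2(3s)^3
(3s)^3 = 5.93×10⁻³⁵ / (9.95×10⁻²)^2 = 5.99×10⁻³³
s = 6.05×10⁻¹² M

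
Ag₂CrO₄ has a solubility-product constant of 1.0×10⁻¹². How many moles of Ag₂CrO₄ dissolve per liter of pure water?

Ag₂CrO₄(s) ⇌ 2 Ag⁺(aq) + CrO₄²⁻(aq)
Let s be the molar solubility. Then [Ag⁺] = 2s and [CrO₄²⁻] = s.
Ksp = [Ag⁺]^2[CrO₄²⁻] = (2s)^2 · s = 4s^3
4s^3 = 1.0×10⁻¹²  ⇒  s^3 = 2.5×10⁻¹³
s = (2.5×10⁻¹³)^(1/3) = 6.3×10⁻⁵ mol/L

6.3×10⁻⁵ M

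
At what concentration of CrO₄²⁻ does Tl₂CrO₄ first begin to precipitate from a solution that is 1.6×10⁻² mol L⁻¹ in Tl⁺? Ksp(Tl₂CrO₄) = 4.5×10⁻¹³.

1.8×10⁻⁹ M

Precipitation begins when Q = Ksp.
Tl₂CrO₄(s) ⇌ 2 Tl⁺(aq) + CrO₄²⁻(aq)
Ksp = [Tl⁺]^2[CrO₄²⁻] = [CrO₄²⁻](1.6×10⁻²)^2
[CrO₄²⁻] = 4.5×10⁻¹³ / (1.6×10⁻²)^2 = 1.8×10⁻⁹
[CrO₄²⁻] = 1.8×10⁻⁹ mol L⁻¹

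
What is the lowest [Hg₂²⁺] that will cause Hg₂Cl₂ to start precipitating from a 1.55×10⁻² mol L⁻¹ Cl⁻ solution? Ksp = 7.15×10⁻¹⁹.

A salt starts to precipitate once the ion product Q reaches its Ksp.
Hg₂Cl₂(s) ⇌ Hg₂²⁺(aq) + 2 Cl⁻(aq)
Ksp = [Hg₂²⁺][Cl⁻]^2 = [Hg₂²⁺](1.55×10⁻²)^2
[Hg₂²⁺] = 7.15×10⁻¹⁹ / (1.55×10⁻²)^2 = 2.98×10⁻¹⁵
[Hg₂²⁺] = 2.98×10⁻¹⁵ mol L⁻¹

2.98×10⁻¹⁵ M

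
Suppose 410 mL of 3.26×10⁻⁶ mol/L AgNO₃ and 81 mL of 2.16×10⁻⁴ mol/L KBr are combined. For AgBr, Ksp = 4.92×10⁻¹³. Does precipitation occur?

Yes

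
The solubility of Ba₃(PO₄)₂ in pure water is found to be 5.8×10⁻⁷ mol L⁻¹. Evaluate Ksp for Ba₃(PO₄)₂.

Ba₃(PO₄)₂(s) ⇌ 3 Ba²⁺(aq) + 2 PO₄³⁻(aq)
Let s be the molar solubility. Then [Ba²⁺] = 3s and [PO₄³⁻] = 2s.
Ksp = [Ba²⁺]^3[PO₄³⁻]^2 = (3s)^3 · (2s)^2 = 108s^5
Ksp = 108 × (5.8×10⁻⁷)^5 = 7.1×10⁻³⁰

Ksp = 7.1×10⁻³⁰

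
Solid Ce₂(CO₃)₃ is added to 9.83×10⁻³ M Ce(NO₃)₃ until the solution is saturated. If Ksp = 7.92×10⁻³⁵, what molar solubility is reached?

Ce₂(CO₃)₃(s) ⇌ 2 Ce³⁺(aq) + 3 CO₃²⁻(aq)
The solution already contains Ce³⁺ at 9.83×10⁻³ M. Let s be the molar solubility of Ce₂(CO₃)₃.
[Ce³⁺] ≈ 9.83×10⁻³ M (common ion dominates); [CO₃²⁻] = 3s.
Ksp = [Ce³⁺]^2[CO₃²⁻]^3 = (9.83×10⁻³)^2(3s)^3
(3s)^3 = 7.92×10⁻³⁵ / (9.83×10⁻³)^2 = 8.20×10⁻³¹
s = 3.12×10⁻¹¹ M

3.12×10⁻¹¹ M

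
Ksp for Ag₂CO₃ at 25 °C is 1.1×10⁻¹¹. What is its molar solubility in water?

Ag₂CO₃(s) ⇌ 2 Ag⁺(aq) + CO₃²⁻(aq)
For each mole of Ag₂CO₃ that dissolves per liter, [Ag⁺] = 2s and [CO₃²⁻] = s; let s denote this solubility.
Ksp = [Ag⁺]^2[CO₃²⁻] = (2s)^2 · s = 4s^3
4s^3 = 1.1×10⁻¹¹  ⇒  s^3 = 2.8×10⁻¹²
s = (2.8×10⁻¹²)^(1/3) = 1.4×10⁻⁴ M

1.4×10⁻⁴ M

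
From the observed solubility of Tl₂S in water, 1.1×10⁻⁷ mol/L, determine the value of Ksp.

Tl₂S(s) ⇌ 2 Tl⁺(aq) + S²⁻(aq)
Call the molar solubility s, so that [Tl⁺] = 2s and [S²⁻] = s.
Ksp = [Tl⁺]^2[S²⁻] = (2s)^2 · s = 4s^3
Ksp = 4 × (1.1×10⁻⁷)^3 = 5.3×10⁻²¹

Ksp = 5.3×10⁻²¹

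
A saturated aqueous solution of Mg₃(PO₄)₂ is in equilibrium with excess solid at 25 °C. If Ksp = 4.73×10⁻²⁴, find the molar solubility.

Mg₃(PO₄)₂(s) ⇌ 3 Mg²⁺(aq) + 2 PO₄³⁻(aq)
Let s be the molar solubility. Then [Mg²⁺] = 3s and [PO₄³⁻] = 2s.
Ksp = [Mg²⁺]^3[PO₄³⁻]^2 = (3s)^3 · (2s)^2 = 108s^5
108s^5 = 4.73×10⁻²⁴  ⇒  s^5 = 4.38×10⁻²⁶
s = (4.38×10⁻²⁶)^(1/5) = 8.48×10⁻⁶ M

8.48×10⁻⁶ M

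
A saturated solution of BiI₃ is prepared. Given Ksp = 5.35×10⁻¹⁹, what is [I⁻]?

BiI₃(s) ⇌ Bi³⁺(aq) + 3 I⁻(aq)
For each mole of BiI₃ that dissolves per liter, [Bi³⁺] = s and [I⁻] = 3s; let s denote this solubility.
Ksp = [Bi³⁺][I⁻]^3 = s · (3s)^3 = 27s^4 = 5.35×10⁻¹⁹
s = 1.19×10⁻⁵ M
[I⁻] = 3s = 3.56×10⁻⁵ M

3.56×10⁻⁵ M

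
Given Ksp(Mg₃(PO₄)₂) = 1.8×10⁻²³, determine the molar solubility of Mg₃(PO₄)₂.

Mg₃(PO₄)₂(s) ⇌ 3 Mg²⁺(aq) + 2 PO₄³⁻(aq)
Let s be the molar solubility. Then [Mg²⁺] = 3s and [PO₄³⁻] = 2s.
Ksp = [Mg²⁺]^3[PO₄³⁻]^2 = (3s)^3 · (2s)^2 = 108s^5
108s^5 = 1.8×10⁻²³  ⇒  s^5 = 1.7×10⁻²⁵
s = (1.7×10⁻²⁵)^(1/5) = 1.1×10⁻⁵ mol/L

1.1×10⁻⁵ M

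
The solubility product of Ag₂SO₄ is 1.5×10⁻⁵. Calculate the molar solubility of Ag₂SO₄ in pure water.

Ag₂SO₄(s) ⇌ 2 Ag⁺(aq) + SO₄²⁻(aq)
If s mol/L of Ag₂SO₄ dissolves, [Ag⁺] = 2s and [SO₄²⁻] = s.
Ksp = [Ag⁺]^2[SO₄²⁻] = (2s)^2 · s = 4s^3
4s^3 = 1.5×10⁻⁵  ⇒  s^3 = 3.8×10⁻⁶
s = 1.6×10⁻² mol/L

1.6×10⁻² M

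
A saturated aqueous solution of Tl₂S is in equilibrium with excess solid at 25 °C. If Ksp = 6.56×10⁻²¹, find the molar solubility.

1.18×10⁻⁷ M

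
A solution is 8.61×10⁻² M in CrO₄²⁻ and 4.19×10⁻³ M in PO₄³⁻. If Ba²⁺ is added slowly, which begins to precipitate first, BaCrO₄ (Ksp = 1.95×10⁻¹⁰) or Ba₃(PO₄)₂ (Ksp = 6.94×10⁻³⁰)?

BaCrO₄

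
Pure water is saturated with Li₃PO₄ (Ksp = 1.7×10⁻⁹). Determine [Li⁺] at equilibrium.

8.5×10⁻³ M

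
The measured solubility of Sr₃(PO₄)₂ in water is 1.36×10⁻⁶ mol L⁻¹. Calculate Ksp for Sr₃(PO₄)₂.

Sr₃(PO₄)₂(s) ⇌ 3 Sr²⁺(aq) + 2 PO₄³⁻(aq)
For each mole of Sr₃(PO₄)₂ that dissolves per liter, [Sr²⁺] = 3s and [PO₄³⁻] = 2s; let s denote this solubility.
Ksp = [Sr²⁺]^3[PO₄³⁻]^2 = (3s)^3 · (2s)^2 = 108s^5
Ksp = 108 × (1.36×10⁻⁶)^5 = 5.02×10⁻²⁸

Ksp = 5.02×10⁻²⁸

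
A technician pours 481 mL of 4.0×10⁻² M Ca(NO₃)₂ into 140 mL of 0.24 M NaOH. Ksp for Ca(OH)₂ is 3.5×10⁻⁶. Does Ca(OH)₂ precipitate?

The combined volume is 621 mL.
[Ca²⁺] = (4.0×10⁻²)(481)/621 = 3.1×10⁻² M
[OH⁻] = (0.24)(140)/621 = 5.4×10⁻² M
Q = [Ca²⁺][OH⁻]^2 = 9.1×10⁻⁵
Since Q (9.1×10⁻⁵) exceeds Ksp (3.5×10⁻⁶), Ca(OH)₂ will precipitate.

Yes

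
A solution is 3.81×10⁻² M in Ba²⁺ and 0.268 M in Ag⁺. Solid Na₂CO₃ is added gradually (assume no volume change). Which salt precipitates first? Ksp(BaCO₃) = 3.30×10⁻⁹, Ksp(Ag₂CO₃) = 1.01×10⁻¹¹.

The threshold for precipitation is Q = Ksp.
For BaCO₃: [CO₃²⁻] = (Ksp/[Ba²⁺]) = 8.66×10⁻⁸ M
For Ag₂CO₃: [CO₃²⁻] = (Ksp/[Ag⁺]^2) = 1.41×10⁻¹⁰ M
Since Ag₂CO₃ needs less CO₃²⁻ to reach saturation, it precipitates first.

Ag₂CO₃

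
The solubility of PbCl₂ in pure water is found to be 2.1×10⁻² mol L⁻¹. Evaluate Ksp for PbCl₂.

Ksp = 3.7×10⁻⁵

PbCl₂(s) ⇌ Pb²⁺(aq) + 2 Cl⁻(aq)
With molar solubility s: [Pb²⁺] = s, [Cl⁻] = 2s.
Ksp = [Pb²⁺][Cl⁻]^2 = s · (2s)^2 = 4s^3
Ksp = 4 × (2.1×10⁻²)^3 = 3.7×10⁻⁵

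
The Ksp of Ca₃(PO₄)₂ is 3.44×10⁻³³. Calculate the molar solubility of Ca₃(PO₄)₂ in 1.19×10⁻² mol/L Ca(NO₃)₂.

Ca₃(PO₄)₂(s) ⇌ 3 Ca²⁺(aq) + 2 PO₄³⁻(aq)
Ca²⁺ is already present at 1.19×10⁻² mol/L. If s mol/L of Ca₃(PO₄)₂ dissolves, [PO₄³⁻] = 2s while [Ca²⁺] ≈ 1.19×10⁻² mol/L.
Ksp = [Ca²⁺]^3[PO₄³⁻]^2 = (1.19×10⁻²)^3(2s)^2
(2s)^2 = 3.44×10⁻³³ / (1.19×10⁻²)^3 = 2.04×10⁻²⁷
s = 2.26×10⁻¹⁴ mol/L

2.26×10⁻¹⁴ M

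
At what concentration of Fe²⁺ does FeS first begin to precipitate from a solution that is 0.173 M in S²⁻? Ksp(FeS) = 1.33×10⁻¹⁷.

A salt starts to precipitate once the ion product Q reaches its Ksp.
FeS(s) ⇌ Fe²⁺(aq) + S²⁻(aq)
Ksp = [Fe²⁺][S²⁻] = [Fe²⁺](0.173)
[Fe²⁺] = 1.33×10⁻¹⁷ / (0.173) = 7.69×10⁻¹⁷
[Fe²⁺] = 7.69×10⁻¹⁷ M

7.69×10⁻¹⁷ M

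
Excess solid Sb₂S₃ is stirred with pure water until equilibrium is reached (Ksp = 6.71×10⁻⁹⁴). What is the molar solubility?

9.09×10⁻²⁰ M

Sb₂S₃(s) ⇌ 2 Sb³⁺(aq) + 3 S²⁻(aq)
With molar solubility s: [Sb³⁺] = 2s, [S²⁻] = 3s.
Ksp = [Sb³⁺]^2[S²⁻]^3 = (2s)^2 · (3s)^3 = 108s^5
108s^5 = 6.71×10⁻⁹⁴  ⇒  s^5 = 6.21×10⁻⁹⁶
Taking the 5th root, s = 9.09×10⁻²⁰ M.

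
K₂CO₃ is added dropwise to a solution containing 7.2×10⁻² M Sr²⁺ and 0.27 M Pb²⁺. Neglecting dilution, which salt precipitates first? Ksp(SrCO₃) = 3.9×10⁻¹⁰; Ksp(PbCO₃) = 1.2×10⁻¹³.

A salt starts to precipitate once the ion product Q reaches its Ksp.
For SrCO₃: [CO₃²⁻] = (Ksp/[Sr²⁺]) = 5.4×10⁻⁹ M
For PbCO₃: [CO₃²⁻] = (Ksp/[Pb²⁺]) = 4.4×10⁻¹³ M
Since PbCO₃ needs less CO₃²⁻ to reach saturation, it precipitates first.

PbCO₃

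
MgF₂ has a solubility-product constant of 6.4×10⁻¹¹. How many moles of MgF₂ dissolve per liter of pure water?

2.5×10⁻⁴ M

MgF₂(s) ⇌ Mg²⁺(aq) + 2 F⁻(aq)
Call the molar solubility s, so that [Mg²⁺] = s and [F⁻] = 2s.
Ksp = [Mg²⁺][F⁻]^2 = s · (2s)^2 = 4s^3
4s^3 = 6.4×10⁻¹¹  ⇒  s^3 = 1.6×10⁻¹¹
Taking the 3rd root, s = 2.5×10⁻⁴ mol L⁻¹.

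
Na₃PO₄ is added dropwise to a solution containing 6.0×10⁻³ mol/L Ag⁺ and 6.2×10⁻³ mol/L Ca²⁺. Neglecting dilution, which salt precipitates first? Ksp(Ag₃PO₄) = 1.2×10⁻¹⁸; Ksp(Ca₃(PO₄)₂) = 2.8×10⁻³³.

A salt starts to precipitate once the ion product Q reaches its Ksp.
For Ag₃PO₄: [PO₄³⁻] = (Ksp/[Ag⁺]^3) = 5.6×10⁻¹² mol/L
For Ca₃(PO₄)₂: [PO₄³⁻] = (Ksp/[Ca²⁺]^3)^(1/2) = 1.1×10⁻¹³ mol/L
Since Ca₃(PO₄)₂ needs less PO₄³⁻ to reach saturation, it precipitates first.

Ca₃(PO₄)₂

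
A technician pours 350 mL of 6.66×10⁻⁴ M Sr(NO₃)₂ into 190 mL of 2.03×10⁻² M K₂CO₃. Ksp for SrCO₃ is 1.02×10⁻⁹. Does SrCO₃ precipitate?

Total volume after mixing = 350 + 190 = 540 mL.
[Sr²⁺] = (6.66×10⁻⁴)(350)/540 = 4.32×10⁻⁴ M
[CO₃²⁻] = (2.03×10⁻²)(190)/540 = 7.14×10⁻³ M
Q = [Sr²⁺][CO₃²⁻] = 3.08×10⁻⁶
Because Q > Ksp (3.08×10⁻⁶ vs 1.02×10⁻⁹), a precipitate of SrCO₃ forms.

Yes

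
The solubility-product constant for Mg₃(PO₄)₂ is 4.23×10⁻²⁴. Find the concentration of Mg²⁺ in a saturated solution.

Mg₃(PO₄)₂(s) ⇌ 3 Mg²⁺(aq) + 2 PO₄³⁻(aq)
Call the molar solubility s, so that [Mg²⁺] = 3s and [PO₄³⁻] = 2s.
Ksp = [Mg²⁺]^3[PO₄³⁻]^2 = (3s)^3 · (2s)^2 = 108s^5 = 4.23×10⁻²⁴
s = 8.29×10⁻⁶ M
[Mg²⁺] = 3s = 2.49×10⁻⁵ M

2.49×10⁻⁵ M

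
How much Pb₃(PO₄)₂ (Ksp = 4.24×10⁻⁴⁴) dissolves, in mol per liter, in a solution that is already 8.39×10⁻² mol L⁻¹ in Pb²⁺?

Pb₃(PO₄)₂(s) ⇌ 3 Pb²⁺(aq) + 2 PO₄³⁻(aq)
Let s be the solubility of Pb₃(PO₄)₂ here. The common ion gives [Pb²⁺] ≈ 8.39×10⁻² mol L⁻¹, and [PO₄³⁻] = 2s.
Ksp = [Pb²⁺]^3[PO₄³⁻]^2 = (8.39×10⁻²)^3(2s)^2
(2s)^2 = 4.24×10⁻⁴⁴ / (8.39×10⁻²)^3 = 7.18×10⁻⁴¹
s = 4.24×10⁻²¹ mol L⁻¹

4.24×10⁻²¹ M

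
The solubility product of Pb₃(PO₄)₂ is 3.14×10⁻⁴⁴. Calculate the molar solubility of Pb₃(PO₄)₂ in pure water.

7.81×10⁻¹⁰ M

Pb₃(PO₄)₂(s) ⇌ 3 Pb²⁺(aq) + 2 PO₄³⁻(aq)
For each mole of Pb₃(PO₄)₂ that dissolves per liter, [Pb²⁺] = 3s and [PO₄³⁻] = 2s; let s denote this solubility.
Ksp = [Pb²⁺]^3[PO₄³⁻]^2 = (3s)^3 · (2s)^2 = 108s^5
108s^5 = 3.14×10⁻⁴⁴  ⇒  s^5 = 2.91×10⁻⁴⁶
s = (2.91×10⁻⁴⁶)^(1/5) = 7.81×10⁻¹⁰ M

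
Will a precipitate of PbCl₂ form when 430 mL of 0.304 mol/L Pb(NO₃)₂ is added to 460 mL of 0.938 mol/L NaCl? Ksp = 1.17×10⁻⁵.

After mixing, V = 430 mL + 460 mL = 890 mL.
[Pb²⁺] = (0.304)(430)/890 = 0.147 mol/L
[Cl⁻] = (0.938)(460)/890 = 0.485 mol/L
Q = [Pb²⁺][Cl⁻]^2 = 3.45×10⁻²
Because Q > Ksp (3.45×10⁻² vs 1.17×10⁻⁵), a precipitate of PbCl₂ forms.

Yes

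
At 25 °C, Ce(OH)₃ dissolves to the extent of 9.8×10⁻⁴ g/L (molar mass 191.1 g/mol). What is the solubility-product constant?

Molar solubility s = (9.8×10⁻⁴ g/L) / (191.1 g/mol) = 5.128×10⁻⁶ mol/L
Ce(OH)₃(s) ⇌ Ce³⁺(aq) + 3 OH⁻(aq)
For each mole of Ce(OH)₃ that dissolves per liter, [Ce³⁺] = s and [OH⁻] = 3s; let s denote this solubility.
Ksp = [Ce³⁺][OH⁻]^3 = s · (3s)^3 = 27s^4
Ksp = 27 × (5.128×10⁻⁶)^4 = 1.9×10⁻²⁰

Ksp = 1.9×10⁻²⁰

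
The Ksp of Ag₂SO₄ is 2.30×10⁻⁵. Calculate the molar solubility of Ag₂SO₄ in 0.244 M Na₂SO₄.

Ag₂SO₄(s) ⇌ 2 Ag⁺(aq) + SO₄²⁻(aq)
Let s be the solubility of Ag₂SO₄ here. The common ion gives [SO₄²⁻] ≈ 0.244 M, and [Ag⁺] = 2s.
Ksp = [Ag⁺]^2[SO₄²⁻] = (2s)^2(0.244)
(2s)^2 = 2.30×10⁻⁵ / (0.244) = 9.43×10⁻⁵
s = 4.85×10⁻³ M

4.85×10⁻³ M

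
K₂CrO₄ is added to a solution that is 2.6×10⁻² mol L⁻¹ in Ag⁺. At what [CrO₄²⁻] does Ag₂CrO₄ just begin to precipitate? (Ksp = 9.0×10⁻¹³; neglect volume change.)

1.3×10⁻⁹ M

The threshold for precipitation is Q = Ksp.
Ag₂CrO₄(s) ⇌ 2 Ag⁺(aq) + CrO₄²⁻(aq)
Ksp = [Ag⁺]^2[CrO₄²⁻] = [CrO₄²⁻](2.6×10⁻²)^2
[CrO₄²⁻] = 9.0×10⁻¹³ / (2.6×10⁻²)^2 = 1.3×10⁻⁹
[CrO₄²⁻] = 1.3×10⁻⁹ mol L⁻¹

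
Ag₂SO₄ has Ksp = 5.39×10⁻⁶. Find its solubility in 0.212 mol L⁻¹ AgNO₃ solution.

Ag₂SO₄(s) ⇌ 2 Ag⁺(aq) + SO₄²⁻(aq)
With Ag⁺ already at 0.212 mol L⁻¹ and s small, take [Ag⁺] ≈ 0.212 mol L⁻¹ and [SO₄²⁻] = s.
Ksp = [Ag⁺]^2[SO₄²⁻] = (0.212)^2s
s = 5.39×10⁻⁶ / (0.212)^2 = 1.20×10⁻⁴
s = 1.20×10⁻⁴ mol L⁻¹

1.20×10⁻⁴ M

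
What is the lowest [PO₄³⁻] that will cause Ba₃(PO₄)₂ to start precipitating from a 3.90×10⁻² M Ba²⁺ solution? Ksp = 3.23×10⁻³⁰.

Each salt precipitates once Q = Ksp for that salt.
Ba₃(PO₄)₂(s) ⇌ 3 Ba²⁺(aq) + 2 PO₄³⁻(aq)
Ksp = [Ba²⁺]^3[PO₄³⁻]^2 = [PO₄³⁻]^2(3.90×10⁻²)^3
[PO₄³⁻]^2 = 3.23×10⁻³⁰ / (3.90×10⁻²)^3 = 5.45×10⁻²⁶
[PO₄³⁻] = 2.33×10⁻¹³ M

2.33×10⁻¹³ M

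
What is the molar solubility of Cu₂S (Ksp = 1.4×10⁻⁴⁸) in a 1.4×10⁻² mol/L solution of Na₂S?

5.0×10⁻²⁴ M

Cu₂S(s) ⇌ 2 Cu⁺(aq) + S²⁻(aq)
S²⁻ is already present at 1.4×10⁻² mol/L. If s mol/L of Cu₂S dissolves, [Cu⁺] = 2s while [S²⁻] ≈ 1.4×10⁻² mol/L.
Ksp = [Cu⁺]^2[S²⁻] = (2s)^2(1.4×10⁻²)
(2s)^2 = 1.4×10⁻⁴⁸ / (1.4×10⁻²) = 1.0×10⁻⁴⁶
s = 5.0×10⁻²⁴ mol/L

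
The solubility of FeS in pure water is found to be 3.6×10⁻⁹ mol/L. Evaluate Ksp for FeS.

Ksp = 1.3×10⁻¹⁷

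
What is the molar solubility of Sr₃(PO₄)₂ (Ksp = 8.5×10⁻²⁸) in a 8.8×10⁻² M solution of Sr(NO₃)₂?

Sr₃(PO₄)₂(s) ⇌ 3 Sr²⁺(aq) + 2 PO₄³⁻(aq)
Let s be the solubility of Sr₃(PO₄)₂ here. The common ion gives [Sr²⁺] ≈ 8.8×10⁻² M, and [PO₄³⁻] = 2s.
Ksp = [Sr²⁺]^3[PO₄³⁻]^2 = (8.8×10⁻²)^3(2s)^2
(2s)^2 = 8.5×10⁻²⁸ / (8.8×10⁻²)^3 = 1.2×10⁻²⁴
s = 5.6×10⁻¹³ M

5.6×10⁻¹³ M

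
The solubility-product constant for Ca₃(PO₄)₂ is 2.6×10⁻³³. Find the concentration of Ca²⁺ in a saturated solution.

3.6×10⁻⁷ M

Ca₃(PO₄)₂(s) ⇌ 3 Ca²⁺(aq) + 2 PO₄³⁻(aq)
If s mol/L of Ca₃(PO₄)₂ dissolves, [Ca²⁺] = 3s and [PO₄³⁻] = 2s.
Ksp = [Ca²⁺]^3[PO₄³⁻]^2 = (3s)^3 · (2s)^2 = 108s^5 = 2.6×10⁻³³
s = 1.2×10⁻⁷ mol/L
[Ca²⁺] = 3s = 3.6×10⁻⁷ mol/L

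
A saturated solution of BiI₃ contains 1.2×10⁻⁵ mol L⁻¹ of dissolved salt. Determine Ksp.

Ksp = 5.6×10⁻¹⁹

BiI₃(s) ⇌ Bi³⁺(aq) + 3 I⁻(aq)
Let s be the molar solubility. Then [Bi³⁺] = s and [I⁻] = 3s.
Ksp = [Bi³⁺][I⁻]^3 = s · (3s)^3 = 27s^4
Ksp = 27 × (1.2×10⁻⁵)^4 = 5.6×10⁻¹⁹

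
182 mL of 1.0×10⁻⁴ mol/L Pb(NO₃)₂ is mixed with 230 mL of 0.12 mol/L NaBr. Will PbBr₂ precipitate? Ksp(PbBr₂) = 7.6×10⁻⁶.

No

After mixing, V = 182 mL + 230 mL = 412 mL.
[Pb²⁺] = (1.0×10⁻⁴)(182)/412 = 4.4×10⁻⁵ mol/L
[Br⁻] = (0.12)(230)/412 = 6.7×10⁻² mol/L
Q = [Pb²⁺][Br⁻]^2 = 2.0×10⁻⁷
Q = 2.0×10⁻⁷ < Ksp = 7.6×10⁻⁶, so the solution is unsaturated and no precipitate forms.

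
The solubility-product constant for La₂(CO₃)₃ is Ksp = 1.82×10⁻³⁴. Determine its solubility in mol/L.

7.00×10⁻⁸ M

La₂(CO₃)₃(s) ⇌ 2 La³⁺(aq) + 3 CO₃²⁻(aq)
If s mol/L of La₂(CO₃)₃ dissolves, [La³⁺] = 2s and [CO₃²⁻] = 3s.
Ksp = [La³⁺]^2[CO₃²⁻]^3 = (2s)^2 · (3s)^3 = 108s^5
108s^5 = 1.82×10⁻³⁴  ⇒  s^5 = 1.69×10⁻³⁶
s = (1.69×10⁻³⁶)^(1/5) = 7.00×10⁻⁸ M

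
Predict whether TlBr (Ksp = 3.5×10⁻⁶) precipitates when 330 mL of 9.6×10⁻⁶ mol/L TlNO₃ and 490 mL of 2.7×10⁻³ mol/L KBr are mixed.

No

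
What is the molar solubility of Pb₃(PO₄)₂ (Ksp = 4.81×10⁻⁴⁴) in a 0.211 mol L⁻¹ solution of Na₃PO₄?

Pb₃(PO₄)₂(s) ⇌ 3 Pb²⁺(aq) + 2 PO₄³⁻(aq)
PO₄³⁻ is already present at 0.211 mol L⁻¹. If s mol/L of Pb₃(PO₄)₂ dissolves, [Pb²⁺] = 3s while [PO₄³⁻] ≈ 0.211 mol L⁻¹.
Ksp = [Pb²⁺]^3[PO₄³⁻]^2 = (3s)^3(0.211)^2
(3s)^3 = 4.81×10⁻⁴⁴ / (0.211)^2 = 1.08×10⁻⁴²
s = 3.42×10⁻¹⁵ mol L⁻¹

3.42×10⁻¹⁵ M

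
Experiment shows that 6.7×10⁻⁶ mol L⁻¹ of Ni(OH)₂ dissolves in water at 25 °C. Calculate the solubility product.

Ni(OH)₂(s) ⇌ Ni²⁺(aq) + 2 OH⁻(aq)
Let s be the molar solubility. Then [Ni²⁺] = s and [OH⁻] = 2s.
Ksp = [Ni²⁺][OH⁻]^2 = s · (2s)^2 = 4s^3
Ksp = 4 × (6.7×10⁻⁶)^3 = 1.2×10⁻¹⁵

Ksp = 1.2×10⁻¹⁵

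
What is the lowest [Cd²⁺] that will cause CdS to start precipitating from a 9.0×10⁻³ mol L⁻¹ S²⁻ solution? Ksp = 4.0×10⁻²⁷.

Precipitation of each salt begins when its ion product equals Ksp.
CdS(s) ⇌ Cd²⁺(aq) + S²⁻(aq)
Ksp = [Cd²⁺][S²⁻] = [Cd²⁺](9.0×10⁻³)
[Cd²⁺] = 4.0×10⁻²⁷ / (9.0×10⁻³) = 4.4×10⁻²⁵
[Cd²⁺] = 4.4×10⁻²⁵ mol L⁻¹

4.4×10⁻²⁵ M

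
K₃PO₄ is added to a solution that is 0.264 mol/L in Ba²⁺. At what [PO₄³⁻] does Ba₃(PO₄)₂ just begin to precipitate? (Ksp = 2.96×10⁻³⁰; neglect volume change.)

1.27×10⁻¹⁴ M

Precipitation begins when Q = Ksp.
Ba₃(PO₄)₂(s) ⇌ 3 Ba²⁺(aq) + 2 PO₄³⁻(aq)
Ksp = [Ba²⁺]^3[PO₄³⁻]^2 = [PO₄³⁻]^2(0.264)^3
[PO₄³⁻]^2 = 2.96×10⁻³⁰ / (0.264)^3 = 1.61×10⁻²⁸
[PO₄³⁻] = 1.27×10⁻¹⁴ mol/L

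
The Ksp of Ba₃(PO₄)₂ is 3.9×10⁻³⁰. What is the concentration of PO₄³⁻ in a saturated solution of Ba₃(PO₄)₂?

1.0×10⁻⁶ M

Ba₃(PO₄)₂(s) ⇌ 3 Ba²⁺(aq) + 2 PO₄³⁻(aq)
For each mole of Ba₃(PO₄)₂ that dissolves per liter, [Ba²⁺] = 3s and [PO₄³⁻] = 2s; let s denote this solubility.
Ksp = [Ba²⁺]^3[PO₄³⁻]^2 = (3s)^3 · (2s)^2 = 108s^5 = 3.9×10⁻³⁰
s = 5.1×10⁻⁷ mol L⁻¹
[PO₄³⁻] = 2s = 1.0×10⁻⁶ mol L⁻¹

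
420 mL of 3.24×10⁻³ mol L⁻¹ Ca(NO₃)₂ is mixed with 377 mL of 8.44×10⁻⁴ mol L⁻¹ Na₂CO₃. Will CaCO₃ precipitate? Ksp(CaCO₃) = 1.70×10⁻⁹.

Yes

After mixing, V = 420 mL + 377 mL = 797 mL.
[Ca²⁺] = (3.24×10⁻³)(420)/797 = 1.71×10⁻³ mol L⁻¹
[CO₃²⁻] = (8.44×10⁻⁴)(377)/797 = 3.99×10⁻⁴ mol L⁻¹
Q = [Ca²⁺][CO₃²⁻] = 6.82×10⁻⁷
Since Q (6.82×10⁻⁷) exceeds Ksp (1.70×10⁻⁹), CaCO₃ will precipitate.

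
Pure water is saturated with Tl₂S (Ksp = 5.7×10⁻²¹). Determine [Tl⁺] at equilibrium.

2.3×10⁻⁷ M

Tl₂S(s) ⇌ 2 Tl⁺(aq) + S²⁻(aq)
For each mole of Tl₂S that dissolves per liter, [Tl⁺] = 2s and [S²⁻] = s; let s denote this solubility.
Ksp = [Tl⁺]^2[S²⁻] = (2s)^2 · s = 4s^3 = 5.7×10⁻²¹
s = 1.1×10⁻⁷ mol L⁻¹
[Tl⁺] = 2s = 2.3×10⁻⁷ mol L⁻¹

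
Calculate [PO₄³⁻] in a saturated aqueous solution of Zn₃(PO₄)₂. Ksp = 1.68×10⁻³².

3.46×10⁻⁷ M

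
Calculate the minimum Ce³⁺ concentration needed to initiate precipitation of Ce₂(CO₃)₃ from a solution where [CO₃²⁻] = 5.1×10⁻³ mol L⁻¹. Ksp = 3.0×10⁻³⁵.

A salt starts to precipitate once the ion product Q reaches its Ksp.
Ce₂(CO₃)₃(s) ⇌ 2 Ce³⁺(aq) + 3 CO₃²⁻(aq)
Ksp = [Ce³⁺]^2[CO₃²⁻]^3 = [Ce³⁺]^2(5.1×10⁻³)^3
[Ce³⁺]^2 = 3.0×10⁻³⁵ / (5.1×10⁻³)^3 = 2.3×10⁻²⁸
[Ce³⁺] = 1.5×10⁻¹⁴ mol L⁻¹

1.5×10⁻¹⁴ M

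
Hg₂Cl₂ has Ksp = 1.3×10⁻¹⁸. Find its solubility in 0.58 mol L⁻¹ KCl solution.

3.9×10⁻¹⁸ M

Hg₂Cl₂(s) ⇌ Hg₂²⁺(aq) + 2 Cl⁻(aq)
Let s be the solubility of Hg₂Cl₂ here. The common ion gives [Cl⁻] ≈ 0.58 mol L⁻¹, and [Hg₂²⁺] = s.
Ksp = [Hg₂²⁺][Cl⁻]^2 = s(0.58)^2
s = 1.3×10⁻¹⁸ / (0.58)^2 = 3.9×10⁻¹⁸
s = 3.9×10⁻¹⁸ mol L⁻¹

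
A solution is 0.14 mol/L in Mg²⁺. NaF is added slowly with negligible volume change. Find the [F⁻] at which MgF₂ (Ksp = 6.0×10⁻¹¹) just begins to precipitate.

Each salt precipitates once Q = Ksp for that salt.
MgF₂(s) ⇌ Mg²⁺(aq) + 2 F⁻(aq)
Ksp = [Mg²⁺][F⁻]^2 = [F⁻]^2(0.14)
[F⁻]^2 = 6.0×10⁻¹¹ / (0.14) = 4.3×10⁻¹⁰
[F⁻] = 2.1×10⁻⁵ mol/L

2.1×10⁻⁵ M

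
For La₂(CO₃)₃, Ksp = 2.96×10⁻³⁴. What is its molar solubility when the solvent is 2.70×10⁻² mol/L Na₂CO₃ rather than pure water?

La₂(CO₃)₃(s) ⇌ 2 La³⁺(aq) + 3 CO₃²⁻(aq)
CO₃²⁻ is already present at 2.70×10⁻² mol/L. If s mol/L of La₂(CO₃)₃ dissolves, [La³⁺] = 2s while [CO₃²⁻] ≈ 2.70×10⁻² mol/L.
Ksp = [La³⁺]^2[CO₃²⁻]^3 = (2s)^2(2.70×10⁻²)^3
(2s)^2 = 2.96×10⁻³⁴ / (2.70×10⁻²)^3 = 1.50×10⁻²⁹
s = 1.94×10⁻¹⁵ mol/L

1.94×10⁻¹⁵ M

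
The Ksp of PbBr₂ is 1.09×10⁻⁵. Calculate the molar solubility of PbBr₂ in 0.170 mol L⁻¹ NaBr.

3.77×10⁻⁴ M

PbBr₂(s) ⇌ Pb²⁺(aq) + 2 Br⁻(aq)
With Br⁻ already at 0.170 mol L⁻¹ and s small, take [Br⁻] ≈ 0.170 mol L⁻¹ and [Pb²⁺] = s.
Ksp = [Pb²⁺][Br⁻]^2 = s(0.170)^2
s = 1.09×10⁻⁵ / (0.170)^2 = 3.77×10⁻⁴
s = 3.77×10⁻⁴ mol L⁻¹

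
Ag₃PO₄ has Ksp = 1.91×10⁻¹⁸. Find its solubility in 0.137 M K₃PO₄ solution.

Ag₃PO₄(s) ⇌ 3 Ag⁺(aq) + PO₄³⁻(aq)
The solution already contains PO₄³⁻ at 0.137 M. Let s be the molar solubility of Ag₃PO₄.
[PO₄³⁻] ≈ 0.137 M (common ion dominates); [Ag⁺] = 3s.
Ksp = [Ag⁺]^3[PO₄³⁻] = (3s)^3(0.137)
(3s)^3 = 1.91×10⁻¹⁸ / (0.137) = 1.39×10⁻¹⁷
s = 8.02×10⁻⁷ M

8.02×10⁻⁷ M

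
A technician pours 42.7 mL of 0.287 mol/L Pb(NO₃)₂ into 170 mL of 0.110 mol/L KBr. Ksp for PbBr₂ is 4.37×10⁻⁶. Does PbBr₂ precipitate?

Total volume after mixing = 42.7 + 170 = 212.7 mL.
[Pb²⁺] = (0.287)(42.7)/212.7 = 5.76×10⁻² mol/L
[Br⁻] = (0.110)(170)/212.7 = 8.79×10⁻² mol/L
Q = [Pb²⁺][Br⁻]^2 = 4.45×10⁻⁴
Because Q > Ksp (4.45×10⁻⁴ vs 4.37×10⁻⁶), a precipitate of PbBr₂ forms.

Yes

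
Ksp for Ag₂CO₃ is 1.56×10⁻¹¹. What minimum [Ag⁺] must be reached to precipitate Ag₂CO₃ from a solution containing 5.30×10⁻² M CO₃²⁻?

1.72×10⁻⁵ M

The threshold for precipitation is Q = Ksp.
Ag₂CO₃(s) ⇌ 2 Ag⁺(aq) + CO₃²⁻(aq)
Ksp = [Ag⁺]^2[CO₃²⁻] = [Ag⁺]^2(5.30×10⁻²)
[Ag⁺]^2 = 1.56×10⁻¹¹ / (5.30×10⁻²) = 2.94×10⁻¹⁰
[Ag⁺] = 1.72×10⁻⁵ M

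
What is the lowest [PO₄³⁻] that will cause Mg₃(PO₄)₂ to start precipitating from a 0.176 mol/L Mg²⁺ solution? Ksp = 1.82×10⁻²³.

5.78×10⁻¹¹ M

A salt starts to precipitate once the ion product Q reaches its Ksp.
Mg₃(PO₄)₂(s) ⇌ 3 Mg²⁺(aq) + 2 PO₄³⁻(aq)
Ksp = [Mg²⁺]^3[PO₄³⁻]^2 = [PO₄³⁻]^2(0.176)^3
[PO₄³⁻]^2 = 1.82×10⁻²³ / (0.176)^3 = 3.34×10⁻²¹
[PO₄³⁻] = 5.78×10⁻¹¹ mol/L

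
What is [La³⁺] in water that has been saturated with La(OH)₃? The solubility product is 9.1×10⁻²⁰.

7.6×10⁻⁶ M

La(OH)₃(s) ⇌ La³⁺(aq) + 3 OH⁻(aq)
For each mole of La(OH)₃ that dissolves per liter, [La³⁺] = s and [OH⁻] = 3s; let s denote this solubility.
Ksp = [La³⁺][OH⁻]^3 = s · (3s)^3 = 27s^4 = 9.1×10⁻²⁰
s = 7.6×10⁻⁶ M
[La³⁺] = s = 7.6×10⁻⁶ M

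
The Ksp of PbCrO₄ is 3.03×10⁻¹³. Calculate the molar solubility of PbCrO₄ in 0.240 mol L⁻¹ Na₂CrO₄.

PbCrO₄(s) ⇌ Pb²⁺(aq) + CrO₄²⁻(aq)
The solution already contains CrO₄²⁻ at 0.240 mol L⁻¹. Let s be the molar solubility of PbCrO₄.
[CrO₄²⁻] ≈ 0.240 mol L⁻¹ (common ion dominates); [Pb²⁺] = s.
Ksp = [Pb²⁺][CrO₄²⁻] = s(0.240)
s = 3.03×10⁻¹³ / (0.240) = 1.26×10⁻¹²
s = 1.26×10⁻¹² mol L⁻¹

1.26×10⁻¹² M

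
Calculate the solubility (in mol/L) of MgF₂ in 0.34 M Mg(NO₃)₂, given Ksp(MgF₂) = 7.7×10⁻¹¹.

7.5×10⁻⁶ M

MgF₂(s) ⇌ Mg²⁺(aq) + 2 F⁻(aq)
The solution already contains Mg²⁺ at 0.34 M. Let s be the molar solubility of MgF₂.
[Mg²⁺] ≈ 0.34 M (common ion dominates); [F⁻] = 2s.
Ksp = [Mg²⁺][F⁻]^2 = (0.34)(2s)^2
(2s)^2 = 7.7×10⁻¹¹ / (0.34) = 2.3×10⁻¹⁰
s = 7.5×10⁻⁶ M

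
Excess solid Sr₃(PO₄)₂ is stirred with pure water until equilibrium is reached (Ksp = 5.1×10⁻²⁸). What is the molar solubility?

Sr₃(PO₄)₂(s) ⇌ 3 Sr²⁺(aq) + 2 PO₄³⁻(aq)
Let s be the molar solubility. Then [Sr²⁺] = 3s and [PO₄³⁻] = 2s.
Ksp = [Sr²⁺]^3[PO₄³⁻]^2 = (3s)^3 · (2s)^2 = 108s^5
108s^5 = 5.1×10⁻²⁸  ⇒  s^5 = 4.7×10⁻³⁰
Taking the 5th root, s = 1.4×10⁻⁶ mol/L.

1.4×10⁻⁶ M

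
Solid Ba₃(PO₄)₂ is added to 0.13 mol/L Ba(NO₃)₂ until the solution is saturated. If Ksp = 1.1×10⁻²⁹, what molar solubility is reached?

3.5×10⁻¹⁴ M

Ba₃(PO₄)₂(s) ⇌ 3 Ba²⁺(aq) + 2 PO₄³⁻(aq)
With Ba²⁺ already at 0.13 mol/L and s small, take [Ba²⁺] ≈ 0.13 mol/L and [PO₄³⁻] = 2s.
Ksp = [Ba²⁺]^3[PO₄³⁻]^2 = (0.13)^3(2s)^2
(2s)^2 = 1.1×10⁻²⁹ / (0.13)^3 = 5.0×10⁻²⁷
s = 3.5×10⁻¹⁴ mol/L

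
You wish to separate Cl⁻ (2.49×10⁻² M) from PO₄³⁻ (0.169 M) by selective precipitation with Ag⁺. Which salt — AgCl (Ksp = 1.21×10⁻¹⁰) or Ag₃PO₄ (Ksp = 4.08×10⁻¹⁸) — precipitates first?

Precipitation begins when Q = Ksp.
For AgCl: [Ag⁺] = (Ksp/[Cl⁻]) = 4.86×10⁻⁹ M
For Ag₃PO₄: [Ag⁺] = (Ksp/[PO₄³⁻])^(1/3) = 2.89×10⁻⁶ M
The smaller threshold [Ag⁺] is reached first, so AgCl precipitates first.

AgCl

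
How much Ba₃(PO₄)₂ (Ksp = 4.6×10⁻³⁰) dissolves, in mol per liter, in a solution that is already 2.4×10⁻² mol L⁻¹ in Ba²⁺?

2.9×10⁻¹³ M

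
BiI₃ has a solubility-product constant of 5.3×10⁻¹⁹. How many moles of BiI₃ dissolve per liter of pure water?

1.2×10⁻⁵ M

BiI₃(s) ⇌ Bi³⁺(aq) + 3 I⁻(aq)
Call the molar solubility s, so that [Bi³⁺] = s and [I⁻] = 3s.
Ksp = [Bi³⁺][I⁻]^3 = s · (3s)^3 = 27s^4
27s^4 = 5.3×10⁻¹⁹  ⇒  s^4 = 2.0×10⁻²⁰
s = 1.2×10⁻⁵ M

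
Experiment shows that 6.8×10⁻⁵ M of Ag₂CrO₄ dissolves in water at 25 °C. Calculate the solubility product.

Ag₂CrO₄(s) ⇌ 2 Ag⁺(aq) + CrO₄²⁻(aq)
With molar solubility s: [Ag⁺] = 2s, [CrO₄²⁻] = s.
Ksp = [Ag⁺]^2[CrO₄²⁻] = (2s)^2 · s = 4s^3
Ksp = 4 × (6.8×10⁻⁵)^3 = 1.3×10⁻¹²

Ksp = 1.3×10⁻¹²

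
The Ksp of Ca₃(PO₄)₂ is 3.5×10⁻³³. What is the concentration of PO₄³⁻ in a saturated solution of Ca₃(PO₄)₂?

2.5×10⁻⁷ M

Ca₃(PO₄)₂(s) ⇌ 3 Ca²⁺(aq) + 2 PO₄³⁻(aq)
Let s be the molar solubility. Then [Ca²⁺] = 3s and [PO₄³⁻] = 2s.
Ksp = [Ca²⁺]^3[PO₄³⁻]^2 = (3s)^3 · (2s)^2 = 108s^5 = 3.5×10⁻³³
s = 1.3×10⁻⁷ mol L⁻¹
[PO₄³⁻] = 2s = 2.5×10⁻⁷ mol L⁻¹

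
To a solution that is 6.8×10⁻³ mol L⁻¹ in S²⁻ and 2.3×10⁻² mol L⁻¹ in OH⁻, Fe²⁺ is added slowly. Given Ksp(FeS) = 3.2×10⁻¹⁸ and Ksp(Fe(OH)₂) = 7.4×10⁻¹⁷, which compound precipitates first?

FeS

A salt starts to precipitate once the ion product Q reaches its Ksp.
For FeS: [Fe²⁺] = (Ksp/[S²⁻]) = 4.7×10⁻¹⁶ mol L⁻¹
For Fe(OH)₂: [Fe²⁺] = (Ksp/[OH⁻]^2) = 1.4×10⁻¹³ mol L⁻¹
The smaller threshold [Fe²⁺] is reached first, so FeS precipitates first.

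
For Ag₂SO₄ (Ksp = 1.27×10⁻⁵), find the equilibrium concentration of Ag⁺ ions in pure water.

Ag₂SO₄(s) ⇌ 2 Ag⁺(aq) + SO₄²⁻(aq)
With molar solubility s: [Ag⁺] = 2s, [SO₄²⁻] = s.
Ksp = [Ag⁺]^2[SO₄²⁻] = (2s)^2 · s = 4s^3 = 1.27×10⁻⁵
s = 1.47×10⁻² mol L⁻¹
[Ag⁺] = 2s = 2.94×10⁻² mol L⁻¹

2.94×10⁻² M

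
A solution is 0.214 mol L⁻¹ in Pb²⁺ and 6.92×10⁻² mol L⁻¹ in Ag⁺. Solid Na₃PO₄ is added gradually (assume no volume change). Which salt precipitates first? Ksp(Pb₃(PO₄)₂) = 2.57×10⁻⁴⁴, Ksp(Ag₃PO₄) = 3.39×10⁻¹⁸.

Pb₃(PO₄)₂

A salt starts to precipitate once the ion product Q reaches its Ksp.
For Pb₃(PO₄)₂: [PO₄³⁻] = (Ksp/[Pb²⁺]^3)^(1/2) = 1.62×10⁻²¹ mol L⁻¹
For Ag₃PO₄: [PO₄³⁻] = (Ksp/[Ag⁺]^3) = 1.02×10⁻¹⁴ mol L⁻¹
Pb₃(PO₄)₂ requires the lower [PO₄³⁻], so it precipitates first.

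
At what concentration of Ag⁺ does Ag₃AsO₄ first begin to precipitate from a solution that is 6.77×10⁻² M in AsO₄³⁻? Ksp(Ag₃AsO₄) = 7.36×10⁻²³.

Precipitation begins when Q = Ksp.
Ag₃AsO₄(s) ⇌ 3 Ag⁺(aq) + AsO₄³⁻(aq)
Ksp = [Ag⁺]^3[AsO₄³⁻] = [Ag⁺]^3(6.77×10⁻²)
[Ag⁺]^3 = 7.36×10⁻²³ / (6.77×10⁻²) = 1.09×10⁻²¹
[Ag⁺] = 1.03×10⁻⁷ M

1.03×10⁻⁷ M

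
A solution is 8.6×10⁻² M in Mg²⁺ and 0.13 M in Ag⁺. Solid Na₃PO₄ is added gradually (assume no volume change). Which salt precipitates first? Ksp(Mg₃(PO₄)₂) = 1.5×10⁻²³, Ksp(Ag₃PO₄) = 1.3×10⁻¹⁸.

Ag₃PO₄

Precipitation begins when Q = Ksp.
For Mg₃(PO₄)₂: [PO₄³⁻] = (Ksp/[Mg²⁺]^3)^(1/2) = 1.5×10⁻¹⁰ M
For Ag₃PO₄: [PO₄³⁻] = (Ksp/[Ag⁺]^3) = 5.9×10⁻¹⁶ M
Since Ag₃PO₄ needs less PO₄³⁻ to reach saturation, it precipitates first.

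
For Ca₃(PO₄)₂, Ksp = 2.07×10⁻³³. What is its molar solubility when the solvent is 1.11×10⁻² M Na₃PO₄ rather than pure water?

8.54×10⁻¹¹ M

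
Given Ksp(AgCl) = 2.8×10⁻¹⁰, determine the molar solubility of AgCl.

AgCl(s) ⇌ Ag⁺(aq) + Cl⁻(aq)
For each mole of AgCl that dissolves per liter, [Ag⁺] = s and [Cl⁻] = s; let s denote this solubility.
Ksp = [Ag⁺][Cl⁻] = s · s = s^2
s^2 = 2.8×10⁻¹⁰
s = (2.8×10⁻¹⁰)^(1/2) = 1.7×10⁻⁵ M

1.7×10⁻⁵ M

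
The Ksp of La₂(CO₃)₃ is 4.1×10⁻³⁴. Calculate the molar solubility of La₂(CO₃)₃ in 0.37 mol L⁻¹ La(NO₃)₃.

La₂(CO₃)₃(s) ⇌ 2 La³⁺(aq) + 3 CO₃²⁻(aq)
Let s be the solubility of La₂(CO₃)₃ here. The common ion gives [La³⁺] ≈ 0.37 mol L⁻¹, and [CO₃²⁻] = 3s.
Ksp = [La³⁺]^2[CO₃²⁻]^3 = (0.37)^2(3s)^3
(3s)^3 = 4.1×10⁻³⁴ / (0.37)^2 = 3.0×10⁻³³
s = 4.8×10⁻¹² mol L⁻¹

4.8×10⁻¹² M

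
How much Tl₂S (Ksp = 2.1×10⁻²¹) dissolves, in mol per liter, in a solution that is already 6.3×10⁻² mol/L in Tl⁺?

Tl₂S(s) ⇌ 2 Tl⁺(aq) + S²⁻(aq)
Let s be the solubility of Tl₂S here. The common ion gives [Tl⁺] ≈ 6.3×10⁻² mol/L, and [S²⁻] = s.
Ksp = [Tl⁺]^2[S²⁻] = (6.3×10⁻²)^2s
s = 2.1×10⁻²¹ / (6.3×10⁻²)^2 = 5.3×10⁻¹⁹
s = 5.3×10⁻¹⁹ mol/L

5.3×10⁻¹⁹ M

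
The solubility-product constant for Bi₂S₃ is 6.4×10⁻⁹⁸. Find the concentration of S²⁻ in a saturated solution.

4.3×10⁻²⁰ M

Bi₂S₃(s) ⇌ 2 Bi³⁺(aq) + 3 S²⁻(aq)
Call the molar solubility s, so that [Bi³⁺] = 2s and [S²⁻] = 3s.
Ksp = [Bi³⁺]^2[S²⁻]^3 = (2s)^2 · (3s)^3 = 108s^5 = 6.4×10⁻⁹⁸
s = 1.4×10⁻²⁰ mol/L
[S²⁻] = 3s = 4.3×10⁻²⁰ mol/L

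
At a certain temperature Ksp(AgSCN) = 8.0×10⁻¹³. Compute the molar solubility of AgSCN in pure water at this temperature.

8.9×10⁻⁷ M

AgSCN(s) ⇌ Ag⁺(aq) + SCN⁻(aq)
For each mole of AgSCN that dissolves per liter, [Ag⁺] = s and [SCN⁻] = s; let s denote this solubility.
Ksp = [Ag⁺][SCN⁻] = s · s = s^2
s^2 = 8.0×10⁻¹³
Taking the 2nd root, s = 8.9×10⁻⁷ mol/L.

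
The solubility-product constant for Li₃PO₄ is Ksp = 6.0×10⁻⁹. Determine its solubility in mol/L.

Li₃PO₄(s) ⇌ 3 Li⁺(aq) + PO₄³⁻(aq)
For each mole of Li₃PO₄ that dissolves per liter, [Li⁺] = 3s and [PO₄³⁻] = s; let s denote this solubility.
Ksp = [Li⁺]^3[PO₄³⁻] = (3s)^3 · s = 27s^4
27s^4 = 6.0×10⁻⁹  ⇒  s^4 = 2.2×10⁻¹⁰
s = 3.9×10⁻³ M

3.9×10⁻³ M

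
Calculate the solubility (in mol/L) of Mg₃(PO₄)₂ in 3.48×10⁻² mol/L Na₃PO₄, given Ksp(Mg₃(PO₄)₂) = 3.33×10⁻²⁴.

4.67×10⁻⁸ M

Mg₃(PO₄)₂(s) ⇌ 3 Mg²⁺(aq) + 2 PO₄³⁻(aq)
With PO₄³⁻ already at 3.48×10⁻² mol/L and s small, take [PO₄³⁻] ≈ 3.48×10⁻² mol/L and [Mg²⁺] = 3s.
Ksp = [Mg²⁺]^3[PO₄³⁻]^2 = (3s)^3(3.48×10⁻²)^2
(3s)^3 = 3.33×10⁻²⁴ / (3.48×10⁻²)^2 = 2.75×10⁻²¹
s = 4.67×10⁻⁸ mol/L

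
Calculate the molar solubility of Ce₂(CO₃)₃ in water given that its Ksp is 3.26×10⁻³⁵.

Ce₂(CO₃)₃(s) ⇌ 2 Ce³⁺(aq) + 3 CO₃²⁻(aq)
If s mol/L of Ce₂(CO₃)₃ dissolves, [Ce³⁺] = 2s and [CO₃²⁻] = 3s.
Ksp = [Ce³⁺]^2[CO₃²⁻]^3 = (2s)^2 · (3s)^3 = 108s^5
108s^5 = 3.26×10⁻³⁵  ⇒  s^5 = 3.02×10⁻³⁷
s = 4.97×10⁻⁸ mol/L

4.97×10⁻⁸ M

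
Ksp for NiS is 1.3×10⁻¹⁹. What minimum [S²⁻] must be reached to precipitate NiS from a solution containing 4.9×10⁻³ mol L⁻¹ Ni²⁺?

Precipitation of each salt begins when its ion product equals Ksp.
NiS(s) ⇌ Ni²⁺(aq) + S²⁻(aq)
Ksp = [Ni²⁺][S²⁻] = [S²⁻](4.9×10⁻³)
[S²⁻] = 1.3×10⁻¹⁹ / (4.9×10⁻³) = 2.7×10⁻¹⁷
[S²⁻] = 2.7×10⁻¹⁷ mol L⁻¹

2.7×10⁻¹⁷ M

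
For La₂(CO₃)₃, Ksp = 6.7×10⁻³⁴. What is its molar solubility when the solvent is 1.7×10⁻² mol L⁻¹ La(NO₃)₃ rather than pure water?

La₂(CO₃)₃(s) ⇌ 2 La³⁺(aq) + 3 CO₃²⁻(aq)
The solution already contains La³⁺ at 1.7×10⁻² mol L⁻¹. Let s be the molar solubility of La₂(CO₃)₃.
[La³⁺] ≈ 1.7×10⁻² mol L⁻¹ (common ion dominates); [CO₃²⁻] = 3s.
Ksp = [La³⁺]^2[CO₃²⁻]^3 = (1.7×10⁻²)^2(3s)^3
(3s)^3 = 6.7×10⁻³⁴ / (1.7×10⁻²)^2 = 2.3×10⁻³⁰
s = 4.4×10⁻¹¹ mol L⁻¹

4.4×10⁻¹¹ M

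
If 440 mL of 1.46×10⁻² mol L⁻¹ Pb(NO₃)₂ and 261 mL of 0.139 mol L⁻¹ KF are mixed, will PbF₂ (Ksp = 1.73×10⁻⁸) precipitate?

Yes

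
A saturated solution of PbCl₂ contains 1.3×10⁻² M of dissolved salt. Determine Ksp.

Ksp = 8.8×10⁻⁶

PbCl₂(s) ⇌ Pb²⁺(aq) + 2 Cl⁻(aq)
If s mol/L of PbCl₂ dissolves, [Pb²⁺] = s and [Cl⁻] = 2s.
Ksp = [Pb²⁺][Cl⁻]^2 = s · (2s)^2 = 4s^3
Ksp = 4 × (1.3×10⁻²)^3 = 8.8×10⁻⁶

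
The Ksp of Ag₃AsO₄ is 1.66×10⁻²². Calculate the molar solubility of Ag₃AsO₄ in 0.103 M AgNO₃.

1.52×10⁻¹⁹ M

Ag₃AsO₄(s) ⇌ 3 Ag⁺(aq) + AsO₄³⁻(aq)
Let s be the solubility of Ag₃AsO₄ here. The common ion gives [Ag⁺] ≈ 0.103 M, and [AsO₄³⁻] = s.
Ksp = [Ag⁺]^3[AsO₄³⁻] = (0.103)^3s
s = 1.66×10⁻²² / (0.103)^3 = 1.52×10⁻¹⁹
s = 1.52×10⁻¹⁹ M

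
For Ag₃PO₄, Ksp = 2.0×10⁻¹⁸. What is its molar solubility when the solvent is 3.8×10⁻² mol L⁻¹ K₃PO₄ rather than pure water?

1.2×10⁻⁶ M

Ag₃PO₄(s) ⇌ 3 Ag⁺(aq) + PO₄³⁻(aq)
Let s be the solubility of Ag₃PO₄ here. The common ion gives [PO₄³⁻] ≈ 3.8×10⁻² mol L⁻¹, and [Ag⁺] = 3s.
Ksp = [Ag⁺]^3[PO₄³⁻] = (3s)^3(3.8×10⁻²)
(3s)^3 = 2.0×10⁻¹⁸ / (3.8×10⁻²) = 5.3×10⁻¹⁷
s = 1.2×10⁻⁶ mol L⁻¹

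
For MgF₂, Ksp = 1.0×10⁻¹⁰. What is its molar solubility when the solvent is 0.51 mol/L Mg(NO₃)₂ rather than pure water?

7.0×10⁻⁶ M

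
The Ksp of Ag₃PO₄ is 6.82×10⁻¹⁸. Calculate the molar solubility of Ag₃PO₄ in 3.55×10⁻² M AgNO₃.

Ag₃PO₄(s) ⇌ 3 Ag⁺(aq) + PO₄³⁻(aq)
With Ag⁺ already at 3.55×10⁻² M and s small, take [Ag⁺] ≈ 3.55×10⁻² M and [PO₄³⁻] = s.
Ksp = [Ag⁺]^3[PO₄³⁻] = (3.55×10⁻²)^3s
s = 6.82×10⁻¹⁸ / (3.55×10⁻²)^3 = 1.52×10⁻¹³
s = 1.52×10⁻¹³ M

1.52×10⁻¹³ M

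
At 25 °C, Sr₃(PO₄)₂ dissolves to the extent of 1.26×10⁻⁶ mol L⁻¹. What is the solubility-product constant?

Ksp = 3.43×10⁻²⁸

Sr₃(PO₄)₂(s) ⇌ 3 Sr²⁺(aq) + 2 PO₄³⁻(aq)
Let s be the molar solubility. Then [Sr²⁺] = 3s and [PO₄³⁻] = 2s.
Ksp = [Sr²⁺]^3[PO₄³⁻]^2 = (3s)^3 · (2s)^2 = 108s^5
Ksp = 108 × (1.26×10⁻⁶)^5 = 3.43×10⁻²⁸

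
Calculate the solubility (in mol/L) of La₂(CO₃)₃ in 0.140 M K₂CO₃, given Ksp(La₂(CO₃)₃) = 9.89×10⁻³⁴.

3.00×10⁻¹⁶ M

La₂(CO₃)₃(s) ⇌ 2 La³⁺(aq) + 3 CO₃²⁻(aq)
CO₃²⁻ is already present at 0.140 M. If s mol/L of La₂(CO₃)₃ dissolves, [La³⁺] = 2s while [CO₃²⁻] ≈ 0.140 M.
Ksp = [La³⁺]^2[CO₃²⁻]^3 = (2s)^2(0.140)^3
(2s)^2 = 9.89×10⁻³⁴ / (0.140)^3 = 3.60×10⁻³¹
s = 3.00×10⁻¹⁶ M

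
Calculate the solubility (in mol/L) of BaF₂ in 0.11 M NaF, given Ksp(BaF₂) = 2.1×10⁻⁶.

1.7×10⁻⁴ M

BaF₂(s) ⇌ Ba²⁺(aq) + 2 F⁻(aq)
Let s be the solubility of BaF₂ here. The common ion gives [F⁻] ≈ 0.11 M, and [Ba²⁺] = s.
Ksp = [Ba²⁺][F⁻]^2 = s(0.11)^2
s = 2.1×10⁻⁶ / (0.11)^2 = 1.7×10⁻⁴
s = 1.7×10⁻⁴ M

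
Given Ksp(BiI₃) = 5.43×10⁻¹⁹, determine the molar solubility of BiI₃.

1.19×10⁻⁵ M

BiI₃(s) ⇌ Bi³⁺(aq) + 3 I⁻(aq)
With molar solubility s: [Bi³⁺] = s, [I⁻] = 3s.
Ksp = [Bi³⁺][I⁻]^3 = s · (3s)^3 = 27s^4
27s^4 = 5.43×10⁻¹⁹  ⇒  s^4 = 2.01×10⁻²⁰
s = (2.01×10⁻²⁰)^(1/4) = 1.19×10⁻⁵ M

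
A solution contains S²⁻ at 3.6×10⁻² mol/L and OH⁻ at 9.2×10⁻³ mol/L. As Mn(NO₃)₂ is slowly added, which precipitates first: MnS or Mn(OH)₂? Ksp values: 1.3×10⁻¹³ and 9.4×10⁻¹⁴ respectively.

MnS

The threshold for precipitation is Q = Ksp.
For MnS: [Mn²⁺] = (Ksp/[S²⁻]) = 3.6×10⁻¹² mol/L
For Mn(OH)₂: [Mn²⁺] = (Ksp/[OH⁻]^2) = 1.1×10⁻⁹ mol/L
Since MnS needs less Mn²⁺ to reach saturation, it precipitates first.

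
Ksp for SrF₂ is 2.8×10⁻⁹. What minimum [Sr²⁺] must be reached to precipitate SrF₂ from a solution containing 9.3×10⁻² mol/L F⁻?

3.2×10⁻⁷ M

The threshold for precipitation is Q = Ksp.
SrF₂(s) ⇌ Sr²⁺(aq) + 2 F⁻(aq)
Ksp = [Sr²⁺][F⁻]^2 = [Sr²⁺](9.3×10⁻²)^2
[Sr²⁺] = 2.8×10⁻⁹ / (9.3×10⁻²)^2 = 3.2×10⁻⁷
[Sr²⁺] = 3.2×10⁻⁷ mol/L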